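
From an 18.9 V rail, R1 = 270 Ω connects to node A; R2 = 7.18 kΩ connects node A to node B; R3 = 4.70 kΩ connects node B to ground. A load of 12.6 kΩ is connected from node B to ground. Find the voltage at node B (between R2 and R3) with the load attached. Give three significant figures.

V ≈ 5.95 V

At node B, R3 is in parallel with the load: R3‖R_L = 3423 Ω.
Below node A the resistance is R2 + (R3‖R_L) = 10600 Ω, so V_A = 18.9 × 10600/10870 = 18.43 V.
Then V_B = V_A × (R3‖R_L)/(R2 + R3‖R_L) = 18.43 × 3423/10600 = 5.95 V.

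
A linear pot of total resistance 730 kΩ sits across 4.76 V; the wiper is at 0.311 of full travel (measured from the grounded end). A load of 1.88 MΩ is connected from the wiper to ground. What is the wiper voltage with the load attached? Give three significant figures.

The wiper splits the pot into (1−α)R = 503.0 kΩ above and αR = 227.0 kΩ below.
Lower section ‖ load = 202.6 kΩ.
V_wiper = 4.76 × 202.6/(503.0 + 202.6) = 1.37 V.

V ≈ 1.37 V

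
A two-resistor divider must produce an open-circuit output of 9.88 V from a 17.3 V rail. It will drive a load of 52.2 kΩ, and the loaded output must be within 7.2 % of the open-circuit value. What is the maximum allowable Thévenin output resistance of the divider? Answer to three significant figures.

R_th ≤ 4.05 kΩ

Loading drop = R_th/(R_th + R_L) ≤ 0.0720, so R_th ≤ R_L · ε/(1−ε) = 52.2 kΩ × 0.0720/0.9280 = 4.05 kΩ.
(Any R1, R2 with R2/(R1+R2) = 0.571 and R1‖R2 ≤ 4.05 kΩ will meet the spec.)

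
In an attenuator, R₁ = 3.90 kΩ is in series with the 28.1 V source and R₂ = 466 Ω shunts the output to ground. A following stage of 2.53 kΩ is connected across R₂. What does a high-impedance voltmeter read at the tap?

V_out ≈ 2.58 V

The load sits in parallel with R₂: R₂‖R_L = (466 × 2530) / (466 + 2530) = 393.5 Ω.
V_out = 28.1 × 393.5 / (3900 + 393.5) = 28.1 × 393.5/4294 = 2.58 V.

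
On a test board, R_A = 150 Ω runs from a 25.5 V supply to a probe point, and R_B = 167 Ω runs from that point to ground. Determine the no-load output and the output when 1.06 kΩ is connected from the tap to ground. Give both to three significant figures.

Open-circuit: V = 25.5 × 167/(150 + 167) = 13.4 V.
With the load, R_B becomes R_B‖R_L = 144.3 Ω, so V = 25.5 × 144.3/294.3 = 12.5 V.

Unloaded: 13.4 V; loaded: 12.5 V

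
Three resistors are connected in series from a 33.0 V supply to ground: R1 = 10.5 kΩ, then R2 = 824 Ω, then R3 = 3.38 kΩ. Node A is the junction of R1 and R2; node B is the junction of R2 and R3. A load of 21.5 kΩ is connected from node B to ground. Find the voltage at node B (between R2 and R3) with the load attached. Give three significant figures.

At node B, R3 is in parallel with the load: R3‖R_L = 2921 Ω.
Below node A the resistance is R2 + (R3‖R_L) = 3745 Ω, so V_A = 33.0 × 3745/14240 = 8.675 V.
Then V_B = V_A × (R3‖R_L)/(R2 + R3‖R_L) = 8.675 × 2921/3745 = 6.77 V.

V ≈ 6.77 V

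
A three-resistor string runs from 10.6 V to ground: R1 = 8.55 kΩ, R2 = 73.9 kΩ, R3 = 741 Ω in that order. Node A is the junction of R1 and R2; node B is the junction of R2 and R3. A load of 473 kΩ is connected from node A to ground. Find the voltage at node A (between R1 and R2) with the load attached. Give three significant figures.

Below node A the series string R2+R3 = 74640 Ω sits in parallel with the 473000 Ω load: 64470 Ω.
V_A = 10.6 × 64470/(8550 + 64470) = 9.36 V.

V ≈ 9.36 V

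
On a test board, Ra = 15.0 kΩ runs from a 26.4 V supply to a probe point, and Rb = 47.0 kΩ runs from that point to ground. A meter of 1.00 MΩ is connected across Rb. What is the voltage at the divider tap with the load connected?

The load sits in parallel with Rb: Rb‖R_L = (47.0 × 1000) / (47.0 + 1000) = 44.89 kΩ.
V_out = 26.4 × 44.89 / (15.0 + 44.89) = 26.4 × 44.89/59.89 = 19.8 V.
(Unloaded it would have been 20.0 V.)

V_out ≈ 19.8 V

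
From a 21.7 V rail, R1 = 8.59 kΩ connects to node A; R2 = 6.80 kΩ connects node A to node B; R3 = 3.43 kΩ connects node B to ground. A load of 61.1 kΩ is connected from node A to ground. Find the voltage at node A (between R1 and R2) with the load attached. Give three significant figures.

Below node A the series string R2+R3 = 10.23 kΩ sits in parallel with the 61.1 kΩ load: 8.763 kΩ.
V_A = 21.7 × 8.763/(8.59 + 8.763) = 11.0 V.

V ≈ 11.0 V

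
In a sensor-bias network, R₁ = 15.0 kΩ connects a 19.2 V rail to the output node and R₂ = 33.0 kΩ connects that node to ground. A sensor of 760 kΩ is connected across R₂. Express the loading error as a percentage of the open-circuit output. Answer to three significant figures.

The divider's output (Thévenin) resistance is R₁‖R₂ = 10.31 kΩ.
Fractional drop under load = R_th/(R_th + R_L) = 10.31 / (10.31 + 760) = 0.01339.
So the output falls by 1.34 %.

1.34 %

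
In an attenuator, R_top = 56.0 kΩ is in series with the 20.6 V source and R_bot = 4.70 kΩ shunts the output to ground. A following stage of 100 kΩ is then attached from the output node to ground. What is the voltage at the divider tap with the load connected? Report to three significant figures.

V_out ≈ 1.53 V

The load sits in parallel with R_bot: R_bot‖R_L = (4.70 × 100) / (4.70 + 100) = 4.489 kΩ.
V_out = 20.6 × 4.489 / (56.0 + 4.489) = 20.6 × 4.489/60.49 = 1.53 V.
(Unloaded it would have been 1.60 V.)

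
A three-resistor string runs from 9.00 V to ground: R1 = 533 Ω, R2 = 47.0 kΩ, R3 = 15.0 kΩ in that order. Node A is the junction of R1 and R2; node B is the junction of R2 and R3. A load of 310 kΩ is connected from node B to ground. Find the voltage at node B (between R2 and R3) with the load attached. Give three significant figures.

V ≈ 2.08 V

At node B, R3 is in parallel with the load: R3‖R_L = 14310 Ω.
Below node A the resistance is R2 + (R3‖R_L) = 61310 Ω, so V_A = 9.00 × 61310/61840 = 8.922 V.
Then V_B = V_A × (R3‖R_L)/(R2 + R3‖R_L) = 8.922 × 14310/61310 = 2.08 V.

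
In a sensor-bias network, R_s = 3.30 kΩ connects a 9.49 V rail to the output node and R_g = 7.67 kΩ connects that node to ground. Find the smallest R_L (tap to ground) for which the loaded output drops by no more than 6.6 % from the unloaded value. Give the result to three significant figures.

R_L(min) ≈ 32.7 kΩ

Output resistance R_th = R_s‖R_g = (3.30 × 7.67)/10.97 = 2.307 kΩ.
The fractional drop is R_th/(R_th + R_L); requiring this ≤ 0.0660 gives R_L ≥ R_th(1/0.0660 − 1) = 2.307 × 14.15 = 32.7 kΩ.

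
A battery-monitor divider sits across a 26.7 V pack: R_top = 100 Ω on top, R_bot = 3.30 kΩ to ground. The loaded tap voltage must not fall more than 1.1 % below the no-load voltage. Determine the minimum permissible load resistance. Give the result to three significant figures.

Output resistance R_th = R_top‖R_bot = (100 × 3300)/3400 = 97.06 Ω.
The fractional drop is R_th/(R_th + R_L); requiring this ≤ 0.0110 gives R_L ≥ R_th(1/0.0110 − 1) = 97.06 × 89.91 = 8.73 kΩ.

R_L(min) ≈ 8.73 kΩ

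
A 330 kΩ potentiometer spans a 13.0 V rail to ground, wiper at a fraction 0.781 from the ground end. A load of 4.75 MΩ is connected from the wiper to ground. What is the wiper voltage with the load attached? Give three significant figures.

The wiper splits the pot into (1−α)R = 72.27 kΩ above and αR = 257.7 kΩ below.
Lower section ‖ load = 244.5 kΩ.
V_wiper = 13.0 × 244.5/(72.27 + 244.5) = 10.0 V.

V ≈ 10.0 V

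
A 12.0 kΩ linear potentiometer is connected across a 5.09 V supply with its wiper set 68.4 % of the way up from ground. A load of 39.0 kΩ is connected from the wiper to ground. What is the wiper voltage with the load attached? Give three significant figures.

V ≈ 3.26 V

The wiper splits the pot into (1−α)R = 3.792 kΩ above and αR = 8.208 kΩ below.
Lower section ‖ load = 6.781 kΩ.
V_wiper = 5.09 × 6.781/(3.792 + 6.781) = 3.26 V.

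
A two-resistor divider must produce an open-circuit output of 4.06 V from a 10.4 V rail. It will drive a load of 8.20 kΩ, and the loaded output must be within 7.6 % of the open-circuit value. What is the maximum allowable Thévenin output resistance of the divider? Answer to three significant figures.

Loading drop = R_th/(R_th + R_L) ≤ 0.0760, so R_th ≤ R_L · ε/(1−ε) = 8.20 kΩ × 0.0760/0.9240 = 674 Ω.
(Any R1, R2 with R2/(R1+R2) = 0.390 and R1‖R2 ≤ 674 Ω will meet the spec.)

R_th ≤ 674 Ω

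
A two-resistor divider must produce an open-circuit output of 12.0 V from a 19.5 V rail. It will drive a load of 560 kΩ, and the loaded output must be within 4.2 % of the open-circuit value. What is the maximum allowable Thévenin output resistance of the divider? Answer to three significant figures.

Loading drop = R_th/(R_th + R_L) ≤ 0.0420, so R_th ≤ R_L · ε/(1−ε) = 560 kΩ × 0.0420/0.9580 = 24.6 kΩ.
(Any R1, R2 with R2/(R1+R2) = 0.615 and R1‖R2 ≤ 24.6 kΩ will meet the spec.)

R_th ≤ 24.6 kΩ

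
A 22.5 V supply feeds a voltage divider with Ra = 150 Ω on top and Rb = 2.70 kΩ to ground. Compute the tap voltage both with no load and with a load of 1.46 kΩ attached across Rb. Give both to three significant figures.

Unloaded: 21.3 V; loaded: 19.4 V

Open-circuit: V = 22.5 × 2700/(150 + 2700) = 21.3 V.
With the load, Rb becomes Rb‖R_L = 947.6 Ω, so V = 22.5 × 947.6/1098 = 19.4 V.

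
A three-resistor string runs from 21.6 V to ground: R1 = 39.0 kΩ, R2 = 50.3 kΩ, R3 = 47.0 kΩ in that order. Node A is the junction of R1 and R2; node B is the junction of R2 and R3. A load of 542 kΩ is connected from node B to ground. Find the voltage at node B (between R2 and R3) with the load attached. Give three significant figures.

V ≈ 7.05 V

At node B, R3 is in parallel with the load: R3‖R_L = 43.25 kΩ.
Below node A the resistance is R2 + (R3‖R_L) = 93.55 kΩ, so V_A = 21.6 × 93.55/132.5 = 15.24 V.
Then V_B = V_A × (R3‖R_L)/(R2 + R3‖R_L) = 15.24 × 43.25/93.55 = 7.05 V.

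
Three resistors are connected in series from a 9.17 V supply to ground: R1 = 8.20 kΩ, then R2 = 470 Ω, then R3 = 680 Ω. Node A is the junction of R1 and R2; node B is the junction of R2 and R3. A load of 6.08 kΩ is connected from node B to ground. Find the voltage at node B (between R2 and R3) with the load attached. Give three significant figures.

At node B, R3 is in parallel with the load: R3‖R_L = 611.6 Ω.
Below node A the resistance is R2 + (R3‖R_L) = 1082 Ω, so V_A = 9.17 × 1082/9282 = 1.069 V.
Then V_B = V_A × (R3‖R_L)/(R2 + R3‖R_L) = 1.069 × 611.6/1082 = 0.604 V.

V ≈ 0.604 V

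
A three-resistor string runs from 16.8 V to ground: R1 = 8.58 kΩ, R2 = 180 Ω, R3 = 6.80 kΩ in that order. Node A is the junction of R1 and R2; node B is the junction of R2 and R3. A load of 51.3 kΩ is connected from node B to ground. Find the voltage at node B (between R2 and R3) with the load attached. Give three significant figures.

V ≈ 6.83 V

At node B, R3 is in parallel with the load: R3‖R_L = 6004 Ω.
Below node A the resistance is R2 + (R3‖R_L) = 6184 Ω, so V_A = 16.8 × 6184/14760 = 7.037 V.
Then V_B = V_A × (R3‖R_L)/(R2 + R3‖R_L) = 7.037 × 6004/6184 = 6.83 V.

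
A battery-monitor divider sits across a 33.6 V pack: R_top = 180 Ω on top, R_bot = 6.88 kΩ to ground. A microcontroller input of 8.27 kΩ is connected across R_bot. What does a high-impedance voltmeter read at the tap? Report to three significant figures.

V_out ≈ 32.1 V

The load sits in parallel with R_bot: R_bot‖R_L = (6880 × 8270) / (6880 + 8270) = 3756 Ω.
V_out = 33.6 × 3756 / (180 + 3756) = 33.6 × 3756/3936 = 32.1 V.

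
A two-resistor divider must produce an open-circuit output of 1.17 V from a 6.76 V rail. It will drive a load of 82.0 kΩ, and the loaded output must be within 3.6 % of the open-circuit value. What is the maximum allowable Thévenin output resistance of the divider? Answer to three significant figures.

Loading drop = R_th/(R_th + R_L) ≤ 0.0360, so R_th ≤ R_L · ε/(1−ε) = 82.0 kΩ × 0.0360/0.9640 = 3.06 kΩ.

R_th ≤ 3.06 kΩ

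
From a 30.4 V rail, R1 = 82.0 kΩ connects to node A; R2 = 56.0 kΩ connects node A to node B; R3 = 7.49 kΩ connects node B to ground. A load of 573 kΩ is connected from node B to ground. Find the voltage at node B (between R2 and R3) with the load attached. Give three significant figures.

At node B, R3 is in parallel with the load: R3‖R_L = 7.393 kΩ.
Below node A the resistance is R2 + (R3‖R_L) = 63.39 kΩ, so V_A = 30.4 × 63.39/145.4 = 13.25 V.
Then V_B = V_A × (R3‖R_L)/(R2 + R3‖R_L) = 13.25 × 7.393/63.39 = 1.55 V.

V ≈ 1.55 V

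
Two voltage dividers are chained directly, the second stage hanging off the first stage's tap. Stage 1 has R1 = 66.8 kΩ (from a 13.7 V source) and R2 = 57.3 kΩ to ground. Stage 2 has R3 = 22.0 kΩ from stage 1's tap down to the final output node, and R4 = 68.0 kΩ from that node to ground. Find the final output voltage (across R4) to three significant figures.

Stage 2 presents R3+R4 = 90.00 kΩ as a load on stage 1's tap.
Stage 1's lower leg becomes R2‖(R3+R4) = 35.01 kΩ, so V_mid = 13.7 × 35.01/101.8 = 4.711 V.
Stage 2 is itself unloaded: V_out = V_mid × R4/(R3+R4) = 4.711 × 68.0/90.00 = 3.56 V.

V_out ≈ 3.56 V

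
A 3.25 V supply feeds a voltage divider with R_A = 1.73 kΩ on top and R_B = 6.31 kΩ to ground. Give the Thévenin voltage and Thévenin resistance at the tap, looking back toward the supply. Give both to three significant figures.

V_th is the open-circuit tap voltage: 3.25 × 6.31/(1.73 + 6.31) = 2.55 V.
With the supply zeroed, R_A and R_B appear in parallel from the tap: R_th = R_A‖R_B = (1.73 × 6.31)/8.040 = 1.36 kΩ.

V_th = 2.55 V, R_th = 1.36 kΩ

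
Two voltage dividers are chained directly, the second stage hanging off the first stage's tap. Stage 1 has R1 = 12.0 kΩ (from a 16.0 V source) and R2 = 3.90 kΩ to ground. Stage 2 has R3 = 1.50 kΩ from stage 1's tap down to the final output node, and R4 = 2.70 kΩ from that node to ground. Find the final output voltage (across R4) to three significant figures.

V_out ≈ 1.48 V

Stage 2 presents R3+R4 = 4.200 kΩ as a load on stage 1's tap.
Stage 1's lower leg becomes R2‖(R3+R4) = 2.022 kΩ, so V_mid = 16.0 × 2.022/14.02 = 2.307 V.
Stage 2 is itself unloaded: V_out = V_mid × R4/(R3+R4) = 2.307 × 2.70/4.200 = 1.48 V.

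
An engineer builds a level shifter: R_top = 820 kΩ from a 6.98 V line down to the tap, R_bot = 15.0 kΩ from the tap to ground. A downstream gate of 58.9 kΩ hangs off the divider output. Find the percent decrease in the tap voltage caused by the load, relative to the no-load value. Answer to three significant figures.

The divider's output (Thévenin) resistance is R_top‖R_bot = 14.73 kΩ.
Fractional drop under load = R_th/(R_th + R_L) = 14.73 / (14.73 + 58.9) = 0.2001.
So the output falls by 20.0 %.

20.0 %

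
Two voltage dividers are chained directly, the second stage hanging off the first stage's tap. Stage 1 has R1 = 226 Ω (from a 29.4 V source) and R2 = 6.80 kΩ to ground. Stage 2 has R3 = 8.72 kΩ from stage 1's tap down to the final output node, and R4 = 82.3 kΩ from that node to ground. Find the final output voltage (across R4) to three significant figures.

V_out ≈ 25.7 V

Stage 2 presents R3+R4 = 91020 Ω as a load on stage 1's tap.
Stage 1's lower leg becomes R2‖(R3+R4) = 6327 Ω, so V_mid = 29.4 × 6327/6553 = 28.39 V.
Stage 2 is itself unloaded: V_out = V_mid × R4/(R3+R4) = 28.39 × 82300/91020 = 25.7 V.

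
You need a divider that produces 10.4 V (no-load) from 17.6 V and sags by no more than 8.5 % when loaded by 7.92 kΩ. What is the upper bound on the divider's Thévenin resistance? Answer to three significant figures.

R_th ≤ 736 Ω

Loading drop = R_th/(R_th + R_L) ≤ 0.0850, so R_th ≤ R_L · ε/(1−ε) = 7.92 kΩ × 0.0850/0.9150 = 736 Ω.
(Any R1, R2 with R2/(R1+R2) = 0.591 and R1‖R2 ≤ 736 Ω will meet the spec.)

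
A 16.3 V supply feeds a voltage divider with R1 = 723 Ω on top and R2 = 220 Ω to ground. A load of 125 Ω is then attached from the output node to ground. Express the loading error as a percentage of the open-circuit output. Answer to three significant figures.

57.4 %

Unloaded V = 16.3 × 220/943.0 = 3.803 V.
Loaded: R2‖R_L = 79.71 Ω, giving V = 16.3 × 79.71/802.7 = 1.619 V.
Drop = (3.803 − 1.619) / 3.803 = 57.4 %.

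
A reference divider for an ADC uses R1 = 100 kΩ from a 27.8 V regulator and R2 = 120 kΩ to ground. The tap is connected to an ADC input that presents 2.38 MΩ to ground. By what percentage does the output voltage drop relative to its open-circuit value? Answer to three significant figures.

2.24 %

The divider's output (Thévenin) resistance is R1‖R2 = 54.55 kΩ.
Fractional drop under load = R_th/(R_th + R_L) = 54.55 / (54.55 + 2380) = 0.02240.
So the output falls by 2.24 %.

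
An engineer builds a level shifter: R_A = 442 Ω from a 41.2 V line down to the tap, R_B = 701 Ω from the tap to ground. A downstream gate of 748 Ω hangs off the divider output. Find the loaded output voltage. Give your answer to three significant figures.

The load sits in parallel with R_B: R_B‖R_L = (701 × 748) / (701 + 748) = 361.9 Ω.
V_out = 41.2 × 361.9 / (442 + 361.9) = 41.2 × 361.9/803.9 = 18.5 V.
(Unloaded it would have been 25.3 V.)

V_out ≈ 18.5 V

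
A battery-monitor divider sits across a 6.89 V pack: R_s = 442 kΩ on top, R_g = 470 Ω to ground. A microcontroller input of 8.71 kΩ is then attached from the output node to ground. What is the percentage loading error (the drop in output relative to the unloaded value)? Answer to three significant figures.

The divider's output (Thévenin) resistance is R_s‖R_g = 469.5 Ω.
Fractional drop under load = R_th/(R_th + R_L) = 469.5 / (469.5 + 8710) = 0.05115.
So the output falls by 5.11 %.

5.11 %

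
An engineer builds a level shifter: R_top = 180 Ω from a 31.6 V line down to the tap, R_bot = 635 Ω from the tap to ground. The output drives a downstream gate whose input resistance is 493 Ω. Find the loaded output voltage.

V_out ≈ 19.2 V

The load sits in parallel with R_bot: R_bot‖R_L = (635 × 493) / (635 + 493) = 277.5 Ω.
V_out = 31.6 × 277.5 / (180 + 277.5) = 31.6 × 277.5/457.5 = 19.2 V.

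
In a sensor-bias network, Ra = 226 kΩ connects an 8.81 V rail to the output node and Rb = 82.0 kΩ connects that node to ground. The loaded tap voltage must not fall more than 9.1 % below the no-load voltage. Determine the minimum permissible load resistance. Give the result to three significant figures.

R_L(min) ≈ 601 kΩ

Output resistance R_th = Ra‖Rb = (226 × 82.0)/308.0 = 60.17 kΩ.
The fractional drop is R_th/(R_th + R_L); requiring this ≤ 0.0910 gives R_L ≥ R_th(1/0.0910 − 1) = 60.17 × 9.989 = 601 kΩ.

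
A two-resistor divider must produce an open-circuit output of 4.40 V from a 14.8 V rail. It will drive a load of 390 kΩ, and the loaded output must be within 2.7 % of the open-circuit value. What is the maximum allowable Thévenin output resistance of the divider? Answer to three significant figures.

Loading drop = R_th/(R_th + R_L) ≤ 0.0270, so R_th ≤ R_L · ε/(1−ε) = 390 kΩ × 0.0270/0.9730 = 10.8 kΩ.

R_th ≤ 10.8 kΩ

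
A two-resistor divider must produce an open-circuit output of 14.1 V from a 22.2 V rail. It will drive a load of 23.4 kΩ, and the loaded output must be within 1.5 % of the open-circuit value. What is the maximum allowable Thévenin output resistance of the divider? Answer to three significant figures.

R_th ≤ 356 Ω

Loading drop = R_th/(R_th + R_L) ≤ 0.0150, so R_th ≤ R_L · ε/(1−ε) = 23.4 kΩ × 0.0150/0.9850 = 356 Ω.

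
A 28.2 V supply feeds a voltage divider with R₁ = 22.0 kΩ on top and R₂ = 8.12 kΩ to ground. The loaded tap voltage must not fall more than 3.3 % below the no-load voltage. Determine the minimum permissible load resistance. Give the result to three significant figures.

Output resistance R_th = R₁‖R₂ = (22.0 × 8.12)/30.12 = 5.931 kΩ.
The fractional drop is R_th/(R_th + R_L); requiring this ≤ 0.0330 gives R_L ≥ R_th(1/0.0330 − 1) = 5.931 × 29.30 = 174 kΩ.

R_L(min) ≈ 174 kΩ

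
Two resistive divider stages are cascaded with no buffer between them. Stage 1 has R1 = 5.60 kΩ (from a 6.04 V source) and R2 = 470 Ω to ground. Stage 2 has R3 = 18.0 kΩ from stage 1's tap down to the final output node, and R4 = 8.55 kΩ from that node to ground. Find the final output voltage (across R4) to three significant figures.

Stage 2 presents R3+R4 = 26550 Ω as a load on stage 1's tap.
Stage 1's lower leg becomes R2‖(R3+R4) = 461.8 Ω, so V_mid = 6.04 × 461.8/6062 = 0.4602 V.
Stage 2 is itself unloaded: V_out = V_mid × R4/(R3+R4) = 0.4602 × 8550/26550 = 0.148 V.

V_out ≈ 0.148 V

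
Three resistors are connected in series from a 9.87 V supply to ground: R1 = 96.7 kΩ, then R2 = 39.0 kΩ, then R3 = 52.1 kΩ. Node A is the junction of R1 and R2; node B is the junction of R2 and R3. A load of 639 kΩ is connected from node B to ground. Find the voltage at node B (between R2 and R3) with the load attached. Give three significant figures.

At node B, R3 is in parallel with the load: R3‖R_L = 48.17 kΩ.
Below node A the resistance is R2 + (R3‖R_L) = 87.17 kΩ, so V_A = 9.87 × 87.17/183.9 = 4.679 V.
Then V_B = V_A × (R3‖R_L)/(R2 + R3‖R_L) = 4.679 × 48.17/87.17 = 2.59 V.

V ≈ 2.59 V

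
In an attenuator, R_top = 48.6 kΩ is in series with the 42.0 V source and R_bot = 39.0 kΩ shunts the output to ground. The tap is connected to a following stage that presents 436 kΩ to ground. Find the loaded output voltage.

The load sits in parallel with R_bot: R_bot‖R_L = (39.0 × 436) / (39.0 + 436) = 35.80 kΩ.
V_out = 42.0 × 35.80 / (48.6 + 35.80) = 42.0 × 35.80/84.40 = 17.8 V.

V_out ≈ 17.8 V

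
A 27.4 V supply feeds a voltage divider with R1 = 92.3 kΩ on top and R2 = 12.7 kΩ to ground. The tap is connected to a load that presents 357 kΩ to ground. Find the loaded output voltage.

V_out ≈ 3.21 V

The load sits in parallel with R2: R2‖R_L = (12.7 × 357) / (12.7 + 357) = 12.26 kΩ.
V_out = 27.4 × 12.26 / (92.3 + 12.26) = 27.4 × 12.26/104.6 = 3.21 V.
(Unloaded it would have been 3.31 V.)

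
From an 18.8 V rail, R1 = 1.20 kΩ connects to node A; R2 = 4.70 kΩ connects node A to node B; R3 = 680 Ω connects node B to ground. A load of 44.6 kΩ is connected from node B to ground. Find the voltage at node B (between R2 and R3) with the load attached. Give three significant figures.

At node B, R3 is in parallel with the load: R3‖R_L = 669.8 Ω.
Below node A the resistance is R2 + (R3‖R_L) = 5370 Ω, so V_A = 18.8 × 5370/6570 = 15.37 V.
Then V_B = V_A × (R3‖R_L)/(R2 + R3‖R_L) = 15.37 × 669.8/5370 = 1.92 V.

V ≈ 1.92 V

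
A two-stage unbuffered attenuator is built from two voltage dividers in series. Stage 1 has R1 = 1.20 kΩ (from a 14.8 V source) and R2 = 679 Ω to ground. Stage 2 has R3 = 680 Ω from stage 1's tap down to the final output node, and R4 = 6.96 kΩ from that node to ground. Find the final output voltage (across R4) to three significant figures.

V_out ≈ 4.61 V

Stage 2 presents R3+R4 = 7640 Ω as a load on stage 1's tap.
Stage 1's lower leg becomes R2‖(R3+R4) = 623.6 Ω, so V_mid = 14.8 × 623.6/1824 = 5.061 V.
Stage 2 is itself unloaded: V_out = V_mid × R4/(R3+R4) = 5.061 × 6960/7640 = 4.61 V.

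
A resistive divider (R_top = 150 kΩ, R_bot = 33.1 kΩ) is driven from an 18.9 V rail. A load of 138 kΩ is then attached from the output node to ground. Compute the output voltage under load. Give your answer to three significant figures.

V_out ≈ 2.86 V

The load sits in parallel with R_bot: R_bot‖R_L = (33.1 × 138) / (33.1 + 138) = 26.70 kΩ.
V_out = 18.9 × 26.70 / (150 + 26.70) = 18.9 × 26.70/176.7 = 2.86 V.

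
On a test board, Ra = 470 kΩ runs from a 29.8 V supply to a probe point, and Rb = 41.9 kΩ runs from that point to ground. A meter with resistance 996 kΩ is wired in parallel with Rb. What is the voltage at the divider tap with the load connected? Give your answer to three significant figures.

V_out ≈ 2.35 V

The load sits in parallel with Rb: Rb‖R_L = (41.9 × 996) / (41.9 + 996) = 40.21 kΩ.
V_out = 29.8 × 40.21 / (470 + 40.21) = 29.8 × 40.21/510.2 = 2.35 V.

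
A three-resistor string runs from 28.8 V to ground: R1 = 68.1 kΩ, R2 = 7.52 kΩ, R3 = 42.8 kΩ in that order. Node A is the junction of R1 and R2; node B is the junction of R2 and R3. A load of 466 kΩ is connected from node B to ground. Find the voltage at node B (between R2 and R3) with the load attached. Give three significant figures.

V ≈ 9.83 V

At node B, R3 is in parallel with the load: R3‖R_L = 39.20 kΩ.
Below node A the resistance is R2 + (R3‖R_L) = 46.72 kΩ, so V_A = 28.8 × 46.72/114.8 = 11.72 V.
Then V_B = V_A × (R3‖R_L)/(R2 + R3‖R_L) = 11.72 × 39.20/46.72 = 9.83 V.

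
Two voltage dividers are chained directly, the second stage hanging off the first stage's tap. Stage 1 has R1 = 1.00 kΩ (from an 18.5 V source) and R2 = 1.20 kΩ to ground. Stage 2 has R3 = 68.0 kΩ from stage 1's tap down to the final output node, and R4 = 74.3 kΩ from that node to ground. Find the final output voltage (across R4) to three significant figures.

Stage 2 presents R3+R4 = 142.3 kΩ as a load on stage 1's tap.
Stage 1's lower leg becomes R2‖(R3+R4) = 1.190 kΩ, so V_mid = 18.5 × 1.190/2.190 = 10.05 V.
Stage 2 is itself unloaded: V_out = V_mid × R4/(R3+R4) = 10.05 × 74.3/142.3 = 5.25 V.

V_out ≈ 5.25 V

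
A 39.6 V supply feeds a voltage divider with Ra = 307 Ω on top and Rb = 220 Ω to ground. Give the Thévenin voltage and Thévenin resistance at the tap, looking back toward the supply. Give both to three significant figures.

V_th is the open-circuit tap voltage: 39.6 × 220/(307 + 220) = 16.5 V.
With the supply zeroed, Ra and Rb appear in parallel from the tap: R_th = Ra‖Rb = (307 × 220)/527.0 = 128 Ω.

V_th = 16.5 V, R_th = 128 Ω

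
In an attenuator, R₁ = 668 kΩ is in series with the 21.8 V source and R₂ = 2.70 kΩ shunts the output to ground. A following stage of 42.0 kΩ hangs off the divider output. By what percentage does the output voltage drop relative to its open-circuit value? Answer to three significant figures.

The divider's output (Thévenin) resistance is R₁‖R₂ = 2.689 kΩ.
Fractional drop under load = R_th/(R_th + R_L) = 2.689 / (2.689 + 42.0) = 0.06017.
So the output falls by 6.02 %.

6.02 %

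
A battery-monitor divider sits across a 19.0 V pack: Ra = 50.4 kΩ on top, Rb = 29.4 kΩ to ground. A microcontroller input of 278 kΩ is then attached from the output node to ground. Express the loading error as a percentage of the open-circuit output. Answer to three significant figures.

6.26 %

The divider's output (Thévenin) resistance is Ra‖Rb = 18.57 kΩ.
Fractional drop under load = R_th/(R_th + R_L) = 18.57 / (18.57 + 278) = 0.06261.
So the output falls by 6.26 %.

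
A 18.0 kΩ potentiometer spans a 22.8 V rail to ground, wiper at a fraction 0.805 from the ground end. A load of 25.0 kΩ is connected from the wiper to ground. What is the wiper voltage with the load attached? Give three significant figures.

V ≈ 16.5 V

The wiper splits the pot into (1−α)R = 3.510 kΩ above and αR = 14.49 kΩ below.
Lower section ‖ load = 9.173 kΩ.
V_wiper = 22.8 × 9.173/(3.510 + 9.173) = 16.5 V.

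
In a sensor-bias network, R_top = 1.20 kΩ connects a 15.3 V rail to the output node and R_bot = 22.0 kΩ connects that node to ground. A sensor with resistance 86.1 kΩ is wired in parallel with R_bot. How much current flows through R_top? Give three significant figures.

I ≈ 0.817 mA

R_bot‖R_L = 17.52 kΩ, so the source sees R_top + R_bot‖R_L = 18.72 kΩ.
I = 15.3 V / 18.72 kΩ = 0.817 mA.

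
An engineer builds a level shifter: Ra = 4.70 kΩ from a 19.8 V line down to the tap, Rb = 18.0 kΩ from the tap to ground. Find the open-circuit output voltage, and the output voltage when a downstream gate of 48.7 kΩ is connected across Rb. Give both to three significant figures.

Open-circuit: V = 19.8 × 18.0/(4.70 + 18.0) = 15.7 V.
With the load, Rb becomes Rb‖R_L = 13.14 kΩ, so V = 19.8 × 13.14/17.84 = 14.6 V.

Unloaded: 15.7 V; loaded: 14.6 V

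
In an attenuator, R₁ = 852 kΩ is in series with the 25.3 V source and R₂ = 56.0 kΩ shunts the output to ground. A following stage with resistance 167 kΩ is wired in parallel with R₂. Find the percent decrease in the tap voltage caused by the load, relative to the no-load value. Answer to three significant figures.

23.9 %

The divider's output (Thévenin) resistance is R₁‖R₂ = 52.55 kΩ.
Fractional drop under load = R_th/(R_th + R_L) = 52.55 / (52.55 + 167) = 0.2393.
So the output falls by 23.9 %.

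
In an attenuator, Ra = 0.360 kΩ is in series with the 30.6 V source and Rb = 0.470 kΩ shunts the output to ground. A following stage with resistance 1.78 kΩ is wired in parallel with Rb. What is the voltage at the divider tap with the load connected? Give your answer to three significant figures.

The load sits in parallel with Rb: Rb‖R_L = (470 × 1780) / (470 + 1780) = 371.8 Ω.
V_out = 30.6 × 371.8 / (360 + 371.8) = 30.6 × 371.8/731.8 = 15.5 V.

V_out ≈ 15.5 V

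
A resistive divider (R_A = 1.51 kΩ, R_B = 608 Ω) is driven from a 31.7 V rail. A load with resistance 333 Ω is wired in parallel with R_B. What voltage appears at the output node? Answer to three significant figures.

The load sits in parallel with R_B: R_B‖R_L = (608 × 333) / (608 + 333) = 215.2 Ω.
V_out = 31.7 × 215.2 / (1510 + 215.2) = 31.7 × 215.2/1725 = 3.95 V.
(Unloaded it would have been 9.10 V.)

V_out ≈ 3.95 V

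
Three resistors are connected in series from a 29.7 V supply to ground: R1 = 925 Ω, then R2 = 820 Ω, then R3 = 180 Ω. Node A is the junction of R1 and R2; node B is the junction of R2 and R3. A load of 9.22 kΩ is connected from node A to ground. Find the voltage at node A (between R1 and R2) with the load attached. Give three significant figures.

V ≈ 14.7 V

Below node A the series string R2+R3 = 1000 Ω sits in parallel with the 9220 Ω load: 902.2 Ω.
V_A = 29.7 × 902.2/(925 + 902.2) = 14.7 V.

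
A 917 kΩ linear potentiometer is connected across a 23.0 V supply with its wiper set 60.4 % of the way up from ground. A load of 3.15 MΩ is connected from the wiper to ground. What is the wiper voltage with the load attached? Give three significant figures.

V ≈ 13.0 V

The wiper splits the pot into (1−α)R = 363.1 kΩ above and αR = 553.9 kΩ below.
Lower section ‖ load = 471.0 kΩ.
V_wiper = 23.0 × 471.0/(363.1 + 471.0) = 13.0 V.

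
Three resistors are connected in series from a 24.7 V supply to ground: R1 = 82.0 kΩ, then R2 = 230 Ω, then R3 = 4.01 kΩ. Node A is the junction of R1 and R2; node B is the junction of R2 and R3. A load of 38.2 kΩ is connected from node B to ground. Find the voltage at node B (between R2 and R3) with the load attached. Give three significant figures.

V ≈ 1.04 V

At node B, R3 is in parallel with the load: R3‖R_L = 3629 Ω.
Below node A the resistance is R2 + (R3‖R_L) = 3859 Ω, so V_A = 24.7 × 3859/85860 = 1.110 V.
Then V_B = V_A × (R3‖R_L)/(R2 + R3‖R_L) = 1.110 × 3629/3859 = 1.04 V.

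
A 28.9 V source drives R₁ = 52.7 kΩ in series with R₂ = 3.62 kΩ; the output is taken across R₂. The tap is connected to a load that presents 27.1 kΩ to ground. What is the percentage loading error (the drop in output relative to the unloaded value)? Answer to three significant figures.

11.1 %

The divider's output (Thévenin) resistance is R₁‖R₂ = 3.387 kΩ.
Fractional drop under load = R_th/(R_th + R_L) = 3.387 / (3.387 + 27.1) = 0.1111.
So the output falls by 11.1 %.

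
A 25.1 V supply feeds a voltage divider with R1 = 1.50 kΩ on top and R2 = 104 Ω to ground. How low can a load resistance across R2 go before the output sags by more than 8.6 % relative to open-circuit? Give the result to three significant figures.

R_L(min) ≈ 1.03 kΩ

Output resistance R_th = R1‖R2 = (1500 × 104)/1604 = 97.26 Ω.
The fractional drop is R_th/(R_th + R_L); requiring this ≤ 0.0860 gives R_L ≥ R_th(1/0.0860 − 1) = 97.26 × 10.63 = 1.03 kΩ.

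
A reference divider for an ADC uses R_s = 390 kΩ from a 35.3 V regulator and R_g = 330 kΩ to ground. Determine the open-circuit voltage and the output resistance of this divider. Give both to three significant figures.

V_th is the open-circuit tap voltage: 35.3 × 330/(390 + 330) = 16.2 V.
With the supply zeroed, R_s and R_g appear in parallel from the tap: R_th = R_s‖R_g = (390 × 330)/720.0 = 179 kΩ.

V_th = 16.2 V, R_th = 179 kΩ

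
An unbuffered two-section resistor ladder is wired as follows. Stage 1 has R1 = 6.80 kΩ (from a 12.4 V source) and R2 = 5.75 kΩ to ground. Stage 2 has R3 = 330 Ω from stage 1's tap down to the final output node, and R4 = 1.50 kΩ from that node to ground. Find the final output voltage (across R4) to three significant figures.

Stage 2 presents R3+R4 = 1830 Ω as a load on stage 1's tap.
Stage 1's lower leg becomes R2‖(R3+R4) = 1388 Ω, so V_mid = 12.4 × 1388/8188 = 2.102 V.
Stage 2 is itself unloaded: V_out = V_mid × R4/(R3+R4) = 2.102 × 1500/1830 = 1.72 V.

V_out ≈ 1.72 V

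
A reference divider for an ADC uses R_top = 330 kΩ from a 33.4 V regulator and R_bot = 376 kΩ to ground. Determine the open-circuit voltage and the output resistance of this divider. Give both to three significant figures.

V_th is the open-circuit tap voltage: 33.4 × 376/(330 + 376) = 17.8 V.
With the supply zeroed, R_top and R_bot appear in parallel from the tap: R_th = R_top‖R_bot = (330 × 376)/706.0 = 176 kΩ.

V_th = 17.8 V, R_th = 176 kΩ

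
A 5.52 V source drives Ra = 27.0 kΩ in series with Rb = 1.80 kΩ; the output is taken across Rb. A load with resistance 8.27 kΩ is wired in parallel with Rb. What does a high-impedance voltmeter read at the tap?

The load sits in parallel with Rb: Rb‖R_L = (1.80 × 8.27) / (1.80 + 8.27) = 1.478 kΩ.
V_out = 5.52 × 1.478 / (27.0 + 1.478) = 5.52 × 1.478/28.48 = 0.287 V.

V_out ≈ 0.287 V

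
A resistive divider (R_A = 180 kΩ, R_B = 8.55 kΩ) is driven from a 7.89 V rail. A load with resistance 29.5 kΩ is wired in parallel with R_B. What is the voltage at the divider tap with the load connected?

The load sits in parallel with R_B: R_B‖R_L = (8.55 × 29.5) / (8.55 + 29.5) = 6.629 kΩ.
V_out = 7.89 × 6.629 / (180 + 6.629) = 7.89 × 6.629/186.6 = 0.280 V.
(Unloaded it would have been 0.358 V.)

V_out ≈ 0.280 V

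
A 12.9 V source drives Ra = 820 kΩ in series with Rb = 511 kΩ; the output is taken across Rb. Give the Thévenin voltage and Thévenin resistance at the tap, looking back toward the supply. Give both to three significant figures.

V_th is the open-circuit tap voltage: 12.9 × 511/(820 + 511) = 4.95 V.
With the supply zeroed, Ra and Rb appear in parallel from the tap: R_th = Ra‖Rb = (820 × 511)/1331 = 315 kΩ.

V_th = 4.95 V, R_th = 315 kΩ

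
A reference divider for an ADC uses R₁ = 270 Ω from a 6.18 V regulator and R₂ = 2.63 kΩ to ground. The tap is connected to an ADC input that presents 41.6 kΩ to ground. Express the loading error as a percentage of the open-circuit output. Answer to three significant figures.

0.585 %

The divider's output (Thévenin) resistance is R₁‖R₂ = 244.9 Ω.
Fractional drop under load = R_th/(R_th + R_L) = 244.9 / (244.9 + 41600) = 0.005852.
So the output falls by 0.585 %.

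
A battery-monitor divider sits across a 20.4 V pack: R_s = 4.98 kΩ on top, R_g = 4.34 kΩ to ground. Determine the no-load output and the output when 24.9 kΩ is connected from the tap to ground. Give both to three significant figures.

Unloaded: 9.50 V; loaded: 8.69 V

Open-circuit: V = 20.4 × 4.34/(4.98 + 4.34) = 9.50 V.
With the load, R_g becomes R_g‖R_L = 3.696 kΩ, so V = 20.4 × 3.696/8.676 = 8.69 V.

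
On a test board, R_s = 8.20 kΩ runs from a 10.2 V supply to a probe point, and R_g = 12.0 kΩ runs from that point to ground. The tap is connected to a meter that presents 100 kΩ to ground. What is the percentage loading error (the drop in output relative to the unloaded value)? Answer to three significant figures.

4.65 %

The divider's output (Thévenin) resistance is R_s‖R_g = 4.871 kΩ.
Fractional drop under load = R_th/(R_th + R_L) = 4.871 / (4.871 + 100) = 0.04645.
So the output falls by 4.65 %.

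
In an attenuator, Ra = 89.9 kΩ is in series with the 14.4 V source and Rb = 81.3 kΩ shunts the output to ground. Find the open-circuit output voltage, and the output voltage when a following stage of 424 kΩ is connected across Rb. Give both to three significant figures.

Unloaded: 6.84 V; loaded: 6.21 V

Open-circuit: V = 14.4 × 81.3/(89.9 + 81.3) = 6.84 V.
With the load, Rb becomes Rb‖R_L = 68.22 kΩ, so V = 14.4 × 68.22/158.1 = 6.21 V.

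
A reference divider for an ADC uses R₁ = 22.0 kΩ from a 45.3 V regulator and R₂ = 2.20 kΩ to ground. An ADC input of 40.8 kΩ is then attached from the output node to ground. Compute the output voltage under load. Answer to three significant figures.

V_out ≈ 3.93 V

The load sits in parallel with R₂: R₂‖R_L = (2.20 × 40.8) / (2.20 + 40.8) = 2.087 kΩ.
V_out = 45.3 × 2.087 / (22.0 + 2.087) = 45.3 × 2.087/24.09 = 3.93 V.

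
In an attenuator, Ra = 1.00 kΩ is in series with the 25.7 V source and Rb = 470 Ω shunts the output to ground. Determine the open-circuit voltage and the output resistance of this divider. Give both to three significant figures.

V_th is the open-circuit tap voltage: 25.7 × 470/(1000 + 470) = 8.22 V.
With the supply zeroed, Ra and Rb appear in parallel from the tap: R_th = Ra‖Rb = (1000 × 470)/1470 = 320 Ω.

V_th = 8.22 V, R_th = 320 Ω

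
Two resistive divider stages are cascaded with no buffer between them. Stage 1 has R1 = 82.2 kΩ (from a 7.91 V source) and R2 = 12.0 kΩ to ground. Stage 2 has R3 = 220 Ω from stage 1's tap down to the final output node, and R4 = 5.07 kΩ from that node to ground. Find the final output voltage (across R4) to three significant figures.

V_out ≈ 0.324 V

Stage 2 presents R3+R4 = 5290 Ω as a load on stage 1's tap.
Stage 1's lower leg becomes R2‖(R3+R4) = 3671 Ω, so V_mid = 7.91 × 3671/85870 = 0.3382 V.
Stage 2 is itself unloaded: V_out = V_mid × R4/(R3+R4) = 0.3382 × 5070/5290 = 0.324 V.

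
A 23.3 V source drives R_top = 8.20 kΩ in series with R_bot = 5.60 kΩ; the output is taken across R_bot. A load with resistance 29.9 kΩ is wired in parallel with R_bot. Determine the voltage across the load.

The load sits in parallel with R_bot: R_bot‖R_L = (5.60 × 29.9) / (5.60 + 29.9) = 4.717 kΩ.
V_out = 23.3 × 4.717 / (8.20 + 4.717) = 23.3 × 4.717/12.92 = 8.51 V.
(Unloaded it would have been 9.46 V.)

V_out ≈ 8.51 V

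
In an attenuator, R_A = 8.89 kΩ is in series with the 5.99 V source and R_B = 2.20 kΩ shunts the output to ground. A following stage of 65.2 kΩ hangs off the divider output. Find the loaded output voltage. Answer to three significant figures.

V_out ≈ 1.16 V

The load sits in parallel with R_B: R_B‖R_L = (2.20 × 65.2) / (2.20 + 65.2) = 2.128 kΩ.
V_out = 5.99 × 2.128 / (8.89 + 2.128) = 5.99 × 2.128/11.02 = 1.16 V.
(Unloaded it would have been 1.19 V.)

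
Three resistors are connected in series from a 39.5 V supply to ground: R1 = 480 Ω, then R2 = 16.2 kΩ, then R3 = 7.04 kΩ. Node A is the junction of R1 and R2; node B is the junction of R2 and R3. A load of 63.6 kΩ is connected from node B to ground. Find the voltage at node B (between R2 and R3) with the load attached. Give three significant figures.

V ≈ 10.9 V

At node B, R3 is in parallel with the load: R3‖R_L = 6338 Ω.
Below node A the resistance is R2 + (R3‖R_L) = 22540 Ω, so V_A = 39.5 × 22540/23020 = 38.68 V.
Then V_B = V_A × (R3‖R_L)/(R2 + R3‖R_L) = 38.68 × 6338/22540 = 10.9 V.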